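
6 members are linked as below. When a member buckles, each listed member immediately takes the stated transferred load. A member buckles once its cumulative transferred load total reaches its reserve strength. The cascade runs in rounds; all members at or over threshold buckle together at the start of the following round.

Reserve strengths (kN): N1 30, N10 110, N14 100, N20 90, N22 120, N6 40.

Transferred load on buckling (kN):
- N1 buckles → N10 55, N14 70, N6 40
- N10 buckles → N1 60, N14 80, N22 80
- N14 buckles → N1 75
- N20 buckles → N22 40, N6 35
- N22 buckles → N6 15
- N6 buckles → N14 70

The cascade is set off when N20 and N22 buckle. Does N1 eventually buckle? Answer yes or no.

no

Round 1 — N20, N22 buckle (initial).
  N6: +35+15 → 50 ≥ 40
Round 2 — N6 buckles.
  N14: +70 → 70 < 100
No further bucklings.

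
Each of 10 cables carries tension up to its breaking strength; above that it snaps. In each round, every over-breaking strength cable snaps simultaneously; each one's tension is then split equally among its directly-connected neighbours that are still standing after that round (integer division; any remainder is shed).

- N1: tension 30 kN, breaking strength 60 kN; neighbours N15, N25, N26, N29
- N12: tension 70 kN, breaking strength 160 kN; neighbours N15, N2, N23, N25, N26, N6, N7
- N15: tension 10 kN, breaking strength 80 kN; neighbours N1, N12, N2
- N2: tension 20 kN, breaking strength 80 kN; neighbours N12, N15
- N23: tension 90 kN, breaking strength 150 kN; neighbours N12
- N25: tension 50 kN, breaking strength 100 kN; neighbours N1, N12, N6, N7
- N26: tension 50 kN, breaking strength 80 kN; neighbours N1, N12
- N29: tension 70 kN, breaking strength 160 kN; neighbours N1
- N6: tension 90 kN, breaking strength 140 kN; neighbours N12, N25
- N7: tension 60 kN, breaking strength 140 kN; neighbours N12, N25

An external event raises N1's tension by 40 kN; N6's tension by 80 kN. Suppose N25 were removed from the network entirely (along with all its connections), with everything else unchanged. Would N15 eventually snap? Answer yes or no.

yes

With N25 removed:
Round 1 — N1 at 70 > 60; N6 at 170 > 140. N1, N6 snap.
  N1 sheds 70 kN to N15, N26, N29: 23 each (1 lost).
    N15: 10+23 = 33 ≤ 80
    N26: 50+23 = 73 ≤ 80
    N29: 70+23 = 93 ≤ 160
  N6 sheds 170 kN to N12: 170 each.
    N12: 70+170 = 240 > 160
Round 2 — N12 snaps.
  N12 sheds 240 kN to N15, N2, N23, N26, N7: 48 each.
    N15: 33+48 = 81 > 80
    N2: 20+48 = 68 ≤ 80
    N23: 90+48 = 138 ≤ 150
    N26: 73+48 = 121 > 80
    N7: 60+48 = 108 ≤ 140
Round 3 — N15, N26 snap.
  N15 sheds 81 kN to N2: 81 each.
    N2: 68+81 = 149 > 80
  N26 sheds 121 kN: no online neighbours, lost.
Round 4 — N2 snaps.
  N2 sheds 149 kN: no online neighbours, lost.
No further breaks.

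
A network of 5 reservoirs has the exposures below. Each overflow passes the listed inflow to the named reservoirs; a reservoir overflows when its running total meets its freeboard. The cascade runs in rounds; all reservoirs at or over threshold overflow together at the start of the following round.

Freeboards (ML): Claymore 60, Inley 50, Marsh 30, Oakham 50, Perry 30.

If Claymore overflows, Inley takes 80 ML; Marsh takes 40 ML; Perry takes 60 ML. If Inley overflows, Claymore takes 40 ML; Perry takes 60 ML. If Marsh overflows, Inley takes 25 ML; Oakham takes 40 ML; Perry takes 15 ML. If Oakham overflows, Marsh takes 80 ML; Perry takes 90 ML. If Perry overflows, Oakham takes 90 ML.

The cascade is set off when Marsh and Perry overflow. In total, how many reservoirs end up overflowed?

3

Round 1 — Marsh, Perry overflow (initial).
  Inley: +25 → 25 < 50
  Oakham: +40+90 → 130 ≥ 50
Round 2 — Oakham overflows.
No further overflows.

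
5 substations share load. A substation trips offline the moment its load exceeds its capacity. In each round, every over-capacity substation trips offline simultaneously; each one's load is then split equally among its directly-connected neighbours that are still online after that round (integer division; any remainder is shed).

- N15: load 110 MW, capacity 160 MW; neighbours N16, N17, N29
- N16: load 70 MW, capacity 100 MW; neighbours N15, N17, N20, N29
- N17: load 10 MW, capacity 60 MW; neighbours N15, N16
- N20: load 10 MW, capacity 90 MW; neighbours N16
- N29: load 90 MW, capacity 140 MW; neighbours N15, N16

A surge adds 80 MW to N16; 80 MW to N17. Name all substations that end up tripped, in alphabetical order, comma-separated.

N15, N16, N17, N29

Round 1 — N16 at 150 > 100; N17 at 90 > 60. N16, N17 trip offline.
  N16 sheds 150 MW to N15, N20, N29: 50 each.
    N15: 110+50 = 160 ≤ 160
    N20: 10+50 = 60 ≤ 90
    N29: 90+50 = 140 ≤ 140
  N17 sheds 90 MW to N15: 90 each.
    N15: 160+90 = 250 > 160
Round 2 — N15 trips offline.
  N15 sheds 250 MW to N29: 250 each.
    N29: 140+250 = 390 > 140
Round 3 — N29 trips offline.
  N29 sheds 390 MW: no online neighbours, lost.
No further trips.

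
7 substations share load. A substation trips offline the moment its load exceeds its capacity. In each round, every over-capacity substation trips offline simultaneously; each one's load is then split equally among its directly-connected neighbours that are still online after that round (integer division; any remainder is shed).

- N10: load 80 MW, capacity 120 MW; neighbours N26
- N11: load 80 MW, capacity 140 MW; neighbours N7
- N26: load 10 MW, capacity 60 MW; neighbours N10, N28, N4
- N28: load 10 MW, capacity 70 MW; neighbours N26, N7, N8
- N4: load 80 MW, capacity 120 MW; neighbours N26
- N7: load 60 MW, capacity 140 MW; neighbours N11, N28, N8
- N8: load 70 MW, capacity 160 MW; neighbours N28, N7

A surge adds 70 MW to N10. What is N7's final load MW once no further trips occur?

Round 1 — N10 at 150 > 120. N10 trips offline.
  N10 sheds 150 MW to N26: 150 each.
    N26: 10+150 = 160 > 60
Round 2 — N26 trips offline.
  N26 sheds 160 MW to N28, N4: 80 each.
    N28: 10+80 = 90 > 70
    N4: 80+80 = 160 > 120
Round 3 — N28, N4 trip offline.
  N28 sheds 90 MW to N7, N8: 45 each.
    N7: 60+45 = 105 ≤ 140
    N8: 70+45 = 115 ≤ 160
  N4 sheds 160 MW: no online neighbours, lost.
No further trips.

105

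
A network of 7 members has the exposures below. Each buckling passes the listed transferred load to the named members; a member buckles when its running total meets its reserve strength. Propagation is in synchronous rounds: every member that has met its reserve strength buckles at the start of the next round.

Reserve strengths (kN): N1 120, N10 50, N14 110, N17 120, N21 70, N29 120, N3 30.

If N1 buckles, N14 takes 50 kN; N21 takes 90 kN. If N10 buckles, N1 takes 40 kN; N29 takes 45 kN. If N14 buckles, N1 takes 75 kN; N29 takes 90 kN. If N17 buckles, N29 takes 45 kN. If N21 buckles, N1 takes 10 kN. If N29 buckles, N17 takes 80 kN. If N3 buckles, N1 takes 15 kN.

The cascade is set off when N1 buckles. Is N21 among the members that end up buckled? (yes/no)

Round 1 — N1 buckles (initial).
  N14: +50 → 50 < 110
  N21: +90 → 90 ≥ 70
Round 2 — N21 buckles.
No further bucklings.

yes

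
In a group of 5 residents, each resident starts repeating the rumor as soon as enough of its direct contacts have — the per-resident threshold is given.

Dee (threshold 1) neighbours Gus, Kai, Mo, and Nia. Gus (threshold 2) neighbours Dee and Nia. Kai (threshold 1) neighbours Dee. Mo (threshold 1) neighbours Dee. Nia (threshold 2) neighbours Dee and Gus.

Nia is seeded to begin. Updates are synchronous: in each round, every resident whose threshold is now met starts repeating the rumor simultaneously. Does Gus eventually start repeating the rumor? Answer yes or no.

Round 1 — Nia starts repeating the rumor (initial).
Round 2 — checking thresholds:
  Dee: 1 of 4 neighbours ≥ 1, starts repeating the rumor.
  Gus: 1 of 2 neighbours < 2, holds.
Round 3 — checking thresholds:
  Gus: 2 of 2 neighbours ≥ 2, starts repeating the rumor.
  Kai: 1 of 1 neighbours ≥ 1, starts repeating the rumor.
  Mo: 1 of 1 neighbours ≥ 1, starts repeating the rumor.
Round 4 — no new spreads; cascade stops.

yes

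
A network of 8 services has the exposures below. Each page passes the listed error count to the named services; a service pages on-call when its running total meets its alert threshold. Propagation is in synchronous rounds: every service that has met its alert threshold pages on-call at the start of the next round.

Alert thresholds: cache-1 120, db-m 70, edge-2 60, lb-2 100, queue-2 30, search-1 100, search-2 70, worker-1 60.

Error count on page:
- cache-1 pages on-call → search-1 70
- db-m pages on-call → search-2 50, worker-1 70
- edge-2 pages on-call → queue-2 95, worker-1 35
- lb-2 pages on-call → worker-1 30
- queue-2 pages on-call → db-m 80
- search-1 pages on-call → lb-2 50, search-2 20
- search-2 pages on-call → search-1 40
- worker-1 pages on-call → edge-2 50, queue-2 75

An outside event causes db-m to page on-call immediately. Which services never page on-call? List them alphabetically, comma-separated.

Round 1 — db-m pages on-call (initial).
  search-2: +50 → 50 < 70
  worker-1: +70 → 70 ≥ 60
Round 2 — worker-1 pages on-call.
  edge-2: +50 → 50 < 60
  queue-2: +75 → 75 ≥ 30
Round 3 — queue-2 pages on-call.
No further pages.

cache-1, edge-2, lb-2, search-1, search-2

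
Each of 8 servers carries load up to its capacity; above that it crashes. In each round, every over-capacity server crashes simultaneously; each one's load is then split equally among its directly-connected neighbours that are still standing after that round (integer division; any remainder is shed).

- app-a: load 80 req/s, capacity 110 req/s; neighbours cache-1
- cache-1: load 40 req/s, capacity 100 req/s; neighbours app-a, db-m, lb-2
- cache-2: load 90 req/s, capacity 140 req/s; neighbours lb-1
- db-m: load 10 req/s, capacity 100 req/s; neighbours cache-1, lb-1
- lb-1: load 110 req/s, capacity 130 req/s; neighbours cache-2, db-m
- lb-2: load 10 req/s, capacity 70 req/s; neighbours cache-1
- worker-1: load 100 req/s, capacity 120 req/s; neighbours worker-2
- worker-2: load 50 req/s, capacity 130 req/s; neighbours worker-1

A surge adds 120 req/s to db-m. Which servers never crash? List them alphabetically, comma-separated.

Round 1 — db-m at 130 > 100. db-m crashes.
  db-m sheds 130 req/s to cache-1, lb-1: 65 each.
    cache-1: 40+65 = 105 > 100
    lb-1: 110+65 = 175 > 130
Round 2 — cache-1, lb-1 crash.
  cache-1 sheds 105 req/s to app-a, lb-2: 52 each (1 lost).
    app-a: 80+52 = 132 > 110
    lb-2: 10+52 = 62 ≤ 70
  lb-1 sheds 175 req/s to cache-2: 175 each.
    cache-2: 90+175 = 265 > 140
Round 3 — app-a, cache-2 crash.
  app-a sheds 132 req/s: no online neighbours, lost.
  cache-2 sheds 265 req/s: no online neighbours, lost.
No further crashes.

lb-2, worker-1, worker-2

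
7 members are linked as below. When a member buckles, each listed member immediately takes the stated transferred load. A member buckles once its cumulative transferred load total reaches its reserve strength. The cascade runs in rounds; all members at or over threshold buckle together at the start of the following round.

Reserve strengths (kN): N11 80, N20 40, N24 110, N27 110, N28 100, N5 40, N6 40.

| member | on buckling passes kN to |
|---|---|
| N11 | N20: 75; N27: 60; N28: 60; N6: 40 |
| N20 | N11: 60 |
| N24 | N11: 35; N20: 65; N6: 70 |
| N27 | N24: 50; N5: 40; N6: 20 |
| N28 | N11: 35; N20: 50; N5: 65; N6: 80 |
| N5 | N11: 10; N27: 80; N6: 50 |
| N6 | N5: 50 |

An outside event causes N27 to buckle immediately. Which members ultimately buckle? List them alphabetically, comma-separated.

Round 1 — N27 buckles (initial).
  N24: +50 → 50 < 110
  N5: +40 → 40 ≥ 40
  N6: +20 → 20 < 40
Round 2 — N5 buckles.
  N11: +10 → 10 < 80
  N6: +50 → 70 ≥ 40
Round 3 — N6 buckles.
No further bucklings.

N27, N5, N6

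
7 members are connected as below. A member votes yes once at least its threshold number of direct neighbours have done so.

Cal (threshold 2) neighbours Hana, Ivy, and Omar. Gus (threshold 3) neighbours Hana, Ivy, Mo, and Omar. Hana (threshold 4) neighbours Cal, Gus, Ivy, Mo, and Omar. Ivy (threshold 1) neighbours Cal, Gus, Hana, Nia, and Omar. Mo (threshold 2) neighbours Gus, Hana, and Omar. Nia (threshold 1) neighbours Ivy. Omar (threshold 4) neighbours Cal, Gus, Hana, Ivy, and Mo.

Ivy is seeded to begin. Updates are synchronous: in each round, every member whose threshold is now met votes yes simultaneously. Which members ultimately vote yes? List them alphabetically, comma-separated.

Round 1 — Ivy votes yes (initial).
Round 2 — checking thresholds:
  Cal: 1 of 3 neighbours < 2, not yet.
  Gus: 1 of 4 neighbours < 3, not yet.
  Hana: 1 of 5 neighbours < 4, not yet.
  Nia: 1 of 1 neighbours ≥ 1, votes yes.
  Omar: 1 of 5 neighbours < 4, not yet.
Round 3 — no new yes votes; cascade stops.

Ivy, Nia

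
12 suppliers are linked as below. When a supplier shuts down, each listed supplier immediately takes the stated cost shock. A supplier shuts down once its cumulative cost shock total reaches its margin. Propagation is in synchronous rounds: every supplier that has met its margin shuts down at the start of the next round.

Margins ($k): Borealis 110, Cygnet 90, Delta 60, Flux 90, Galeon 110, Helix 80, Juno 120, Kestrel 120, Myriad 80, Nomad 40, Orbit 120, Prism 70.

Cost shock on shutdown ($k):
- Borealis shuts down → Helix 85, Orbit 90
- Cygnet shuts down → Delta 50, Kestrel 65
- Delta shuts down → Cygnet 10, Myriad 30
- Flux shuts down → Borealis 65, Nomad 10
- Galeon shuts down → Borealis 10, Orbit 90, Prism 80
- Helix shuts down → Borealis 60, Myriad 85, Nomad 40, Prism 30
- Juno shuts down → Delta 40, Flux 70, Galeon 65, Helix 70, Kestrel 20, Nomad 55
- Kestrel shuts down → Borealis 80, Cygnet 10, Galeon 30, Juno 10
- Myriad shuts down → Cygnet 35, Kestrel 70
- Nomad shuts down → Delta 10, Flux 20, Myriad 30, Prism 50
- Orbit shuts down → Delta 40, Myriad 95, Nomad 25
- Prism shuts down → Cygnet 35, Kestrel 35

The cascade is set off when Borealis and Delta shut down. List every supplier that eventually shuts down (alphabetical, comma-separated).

Borealis, Delta, Helix, Myriad, Nomad, Prism

Round 1 — Borealis, Delta shut down (initial).
  Cygnet: +10 → 10 < 90
  Helix: +85 → 85 ≥ 80
  Myriad: +30 → 30 < 80
  Orbit: +90 → 90 < 120
Round 2 — Helix shuts down.
  Myriad: +85 → 115 ≥ 80
  Nomad: +40 → 40 ≥ 40
  Prism: +30 → 30 < 70
Round 3 — Myriad, Nomad shut down.
  Cygnet: +35 → 45 < 90
  Flux: +20 → 20 < 90
  Kestrel: +70 → 70 < 120
  Prism: +50 → 80 ≥ 70
Round 4 — Prism shuts down.
  Cygnet: +35 → 80 < 90
  Kestrel: +35 → 105 < 120
No further shutdowns.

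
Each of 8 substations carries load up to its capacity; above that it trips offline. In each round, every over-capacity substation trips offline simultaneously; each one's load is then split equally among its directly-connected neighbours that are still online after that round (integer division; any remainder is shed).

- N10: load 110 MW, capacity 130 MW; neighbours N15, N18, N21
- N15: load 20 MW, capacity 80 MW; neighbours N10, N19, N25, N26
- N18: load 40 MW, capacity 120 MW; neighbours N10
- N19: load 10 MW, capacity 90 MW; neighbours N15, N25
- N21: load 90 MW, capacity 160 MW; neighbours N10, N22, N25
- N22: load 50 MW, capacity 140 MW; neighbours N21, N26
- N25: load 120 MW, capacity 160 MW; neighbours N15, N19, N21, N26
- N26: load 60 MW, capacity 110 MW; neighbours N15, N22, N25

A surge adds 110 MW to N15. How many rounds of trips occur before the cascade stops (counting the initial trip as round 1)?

Round 1 — N15 at 130 > 80. N15 trips offline.
  N15 sheds 130 MW to N10, N19, N25, N26: 32 each (2 lost).
    N10: 110+32 = 142 > 130
    N19: 10+32 = 42 ≤ 90
    N25: 120+32 = 152 ≤ 160
    N26: 60+32 = 92 ≤ 110
Round 2 — N10 trips offline.
  N10 sheds 142 MW to N18, N21: 71 each.
    N18: 40+71 = 111 ≤ 120
    N21: 90+71 = 161 > 160
Round 3 — N21 trips offline.
  N21 sheds 161 MW to N22, N25: 80 each (1 lost).
    N22: 50+80 = 130 ≤ 140
    N25: 152+80 = 232 > 160
Round 4 — N25 trips offline.
  N25 sheds 232 MW to N19, N26: 116 each.
    N19: 42+116 = 158 > 90
    N26: 92+116 = 208 > 110
Round 5 — N19, N26 trip offline.
  N19 sheds 158 MW: no online neighbours, lost.
  N26 sheds 208 MW to N22: 208 each.
    N22: 130+208 = 338 > 140
Round 6 — N22 trips offline.
  N22 sheds 338 MW: no online neighbours, lost.
No further trips.

6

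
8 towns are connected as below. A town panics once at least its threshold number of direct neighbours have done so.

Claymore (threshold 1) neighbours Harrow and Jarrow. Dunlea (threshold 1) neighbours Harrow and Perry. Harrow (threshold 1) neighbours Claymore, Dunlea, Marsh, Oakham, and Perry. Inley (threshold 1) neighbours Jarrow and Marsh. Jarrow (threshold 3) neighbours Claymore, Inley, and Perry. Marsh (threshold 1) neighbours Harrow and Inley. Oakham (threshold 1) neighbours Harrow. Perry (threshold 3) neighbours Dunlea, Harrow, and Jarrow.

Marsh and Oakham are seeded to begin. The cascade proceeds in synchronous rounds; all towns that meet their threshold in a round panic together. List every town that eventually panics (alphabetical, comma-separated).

Round 1 — Marsh, Oakham panic (initial).
Round 2 — checking thresholds:
  Harrow: 2 of 5 neighbours ≥ 1, panics.
  Inley: 1 of 2 neighbours ≥ 1, panics.
Round 3 — checking thresholds:
  Claymore: 1 of 2 neighbours ≥ 1, panics.
  Dunlea: 1 of 2 neighbours ≥ 1, panics.
  Jarrow: 1 of 3 neighbours < 3, not yet.
  Perry: 1 of 3 neighbours < 3, not yet.
Round 4 — no new panics; cascade stops.

Claymore, Dunlea, Harrow, Inley, Marsh, Oakham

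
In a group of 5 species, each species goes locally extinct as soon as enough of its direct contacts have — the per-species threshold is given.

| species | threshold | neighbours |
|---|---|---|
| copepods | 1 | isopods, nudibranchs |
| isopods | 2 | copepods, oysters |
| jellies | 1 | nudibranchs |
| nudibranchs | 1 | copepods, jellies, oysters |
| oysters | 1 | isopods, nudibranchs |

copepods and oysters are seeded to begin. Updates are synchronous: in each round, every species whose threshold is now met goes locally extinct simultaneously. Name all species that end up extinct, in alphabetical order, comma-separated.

copepods, isopods, jellies, nudibranchs, oysters

Round 1 — copepods, oysters go locally extinct (initial).
Round 2 — checking thresholds:
  isopods: 2 of 2 neighbours ≥ 2, goes locally extinct.
  nudibranchs: 2 of 3 neighbours ≥ 1, goes locally extinct.
Round 3 — checking thresholds:
  jellies: 1 of 1 neighbours ≥ 1, goes locally extinct.
Round 4 — no new extinctions; cascade stops.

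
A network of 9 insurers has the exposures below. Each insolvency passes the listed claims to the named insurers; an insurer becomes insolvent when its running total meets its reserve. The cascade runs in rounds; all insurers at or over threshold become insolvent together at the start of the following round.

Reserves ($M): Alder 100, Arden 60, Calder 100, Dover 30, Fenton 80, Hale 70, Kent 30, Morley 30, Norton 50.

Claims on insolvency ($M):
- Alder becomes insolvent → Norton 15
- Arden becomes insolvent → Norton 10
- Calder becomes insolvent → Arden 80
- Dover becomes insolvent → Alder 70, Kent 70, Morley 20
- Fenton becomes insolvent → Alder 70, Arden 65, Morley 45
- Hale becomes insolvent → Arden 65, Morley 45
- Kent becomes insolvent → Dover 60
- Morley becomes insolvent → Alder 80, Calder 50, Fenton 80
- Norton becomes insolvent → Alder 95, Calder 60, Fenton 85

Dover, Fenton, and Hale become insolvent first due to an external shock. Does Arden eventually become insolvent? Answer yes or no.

yes

Round 1 — Dover, Fenton, Hale become insolvent (initial).
  Alder: +70+70 → 140 ≥ 100
  Arden: +65+65 → 130 ≥ 60
  Kent: +70 → 70 ≥ 30
  Morley: +20+45+45 → 110 ≥ 30
Round 2 — Alder, Arden, Kent, Morley become insolvent.
  Calder: +50 → 50 < 100
  Norton: +15+10 → 25 < 50
No further insolvencies.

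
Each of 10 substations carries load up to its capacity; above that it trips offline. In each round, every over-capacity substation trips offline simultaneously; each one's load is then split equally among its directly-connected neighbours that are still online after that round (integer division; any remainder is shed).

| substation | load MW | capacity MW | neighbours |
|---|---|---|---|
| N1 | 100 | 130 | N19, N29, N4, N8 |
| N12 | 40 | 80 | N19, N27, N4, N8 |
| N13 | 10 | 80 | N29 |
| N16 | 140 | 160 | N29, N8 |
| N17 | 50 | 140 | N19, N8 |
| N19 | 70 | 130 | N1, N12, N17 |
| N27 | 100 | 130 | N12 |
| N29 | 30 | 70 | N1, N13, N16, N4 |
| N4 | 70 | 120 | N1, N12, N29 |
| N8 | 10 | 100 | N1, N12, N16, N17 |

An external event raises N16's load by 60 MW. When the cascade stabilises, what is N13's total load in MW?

53

Round 1 — N16 at 200 > 160. N16 trips offline.
  N16 sheds 200 MW to N29, N8: 100 each.
    N29: 30+100 = 130 > 70
    N8: 10+100 = 110 > 100
Round 2 — N29, N8 trip offline.
  N29 sheds 130 MW to N1, N13, N4: 43 each (1 lost).
    N1: 100+43 = 143 > 130
    N13: 10+43 = 53 ≤ 80
    N4: 70+43 = 113 ≤ 120
  N8 sheds 110 MW to N1, N12, N17: 36 each (2 lost).
    N1: 143+36 = 179 > 130
    N12: 40+36 = 76 ≤ 80
    N17: 50+36 = 86 ≤ 140
Round 3 — N1 trips offline.
  N1 sheds 179 MW to N19, N4: 89 each (1 lost).
    N19: 70+89 = 159 > 130
    N4: 113+89 = 202 > 120
Round 4 — N19, N4 trip offline.
  N19 sheds 159 MW to N12, N17: 79 each (1 lost).
    N12: 76+79 = 155 > 80
    N17: 86+79 = 165 > 140
  N4 sheds 202 MW to N12: 202 each.
    N12: 155+202 = 357 > 80
Round 5 — N12, N17 trip offline.
  N12 sheds 357 MW to N27: 357 each.
    N27: 100+357 = 457 > 130
  N17 sheds 165 MW: no online neighbours, lost.
Round 6 — N27 trips offline.
  N27 sheds 457 MW: no online neighbours, lost.
No further trips.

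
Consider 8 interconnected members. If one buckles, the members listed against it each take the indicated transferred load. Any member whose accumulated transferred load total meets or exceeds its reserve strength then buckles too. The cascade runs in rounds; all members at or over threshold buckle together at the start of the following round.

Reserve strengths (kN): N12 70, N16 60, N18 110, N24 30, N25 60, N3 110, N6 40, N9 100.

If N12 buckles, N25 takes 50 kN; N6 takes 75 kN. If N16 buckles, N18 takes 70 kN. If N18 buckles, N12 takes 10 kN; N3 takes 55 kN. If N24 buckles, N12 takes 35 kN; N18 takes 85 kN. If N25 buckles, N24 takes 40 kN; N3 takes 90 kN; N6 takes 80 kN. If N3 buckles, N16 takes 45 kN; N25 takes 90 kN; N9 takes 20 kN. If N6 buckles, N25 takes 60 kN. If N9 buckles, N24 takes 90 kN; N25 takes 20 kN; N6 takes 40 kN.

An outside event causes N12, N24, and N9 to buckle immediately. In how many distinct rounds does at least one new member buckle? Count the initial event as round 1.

Round 1 — N12, N24, N9 buckle (initial).
  N18: +85 → 85 < 110
  N25: +50+20 → 70 ≥ 60
  N6: +75+40 → 115 ≥ 40
Round 2 — N25, N6 buckle.
  N3: +90 → 90 < 110
No further bucklings.

2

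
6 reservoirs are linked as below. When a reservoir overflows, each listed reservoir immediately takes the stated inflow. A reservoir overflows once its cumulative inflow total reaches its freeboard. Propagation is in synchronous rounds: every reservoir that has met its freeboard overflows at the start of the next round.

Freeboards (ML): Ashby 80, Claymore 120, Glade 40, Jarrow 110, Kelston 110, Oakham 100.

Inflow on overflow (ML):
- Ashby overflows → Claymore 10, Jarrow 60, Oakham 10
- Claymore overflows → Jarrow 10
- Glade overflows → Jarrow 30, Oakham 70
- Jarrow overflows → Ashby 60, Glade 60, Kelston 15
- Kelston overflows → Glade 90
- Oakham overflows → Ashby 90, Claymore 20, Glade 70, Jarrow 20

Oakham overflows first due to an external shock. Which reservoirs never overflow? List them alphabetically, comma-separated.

Round 1 — Oakham overflows (initial).
  Ashby: +90 → 90 ≥ 80
  Claymore: +20 → 20 < 120
  Glade: +70 → 70 ≥ 40
  Jarrow: +20 → 20 < 110
Round 2 — Ashby, Glade overflow.
  Claymore: +10 → 30 < 120
  Jarrow: +60+30 → 110 ≥ 110
Round 3 — Jarrow overflows.
  Kelston: +15 → 15 < 110
No further overflows.

Claymore, Kelston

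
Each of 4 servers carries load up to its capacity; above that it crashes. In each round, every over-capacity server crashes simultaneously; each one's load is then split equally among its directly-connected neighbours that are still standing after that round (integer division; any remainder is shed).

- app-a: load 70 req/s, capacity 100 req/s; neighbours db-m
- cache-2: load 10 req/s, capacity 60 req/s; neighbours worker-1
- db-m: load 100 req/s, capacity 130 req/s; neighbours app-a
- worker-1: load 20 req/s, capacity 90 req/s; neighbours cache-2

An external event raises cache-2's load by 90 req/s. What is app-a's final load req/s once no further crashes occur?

70

Round 1 — cache-2 at 100 > 60. cache-2 crashes.
  cache-2 sheds 100 req/s to worker-1: 100 each.
    worker-1: 20+100 = 120 > 90
Round 2 — worker-1 crashes.
  worker-1 sheds 120 req/s: no online neighbours, lost.
No further crashes.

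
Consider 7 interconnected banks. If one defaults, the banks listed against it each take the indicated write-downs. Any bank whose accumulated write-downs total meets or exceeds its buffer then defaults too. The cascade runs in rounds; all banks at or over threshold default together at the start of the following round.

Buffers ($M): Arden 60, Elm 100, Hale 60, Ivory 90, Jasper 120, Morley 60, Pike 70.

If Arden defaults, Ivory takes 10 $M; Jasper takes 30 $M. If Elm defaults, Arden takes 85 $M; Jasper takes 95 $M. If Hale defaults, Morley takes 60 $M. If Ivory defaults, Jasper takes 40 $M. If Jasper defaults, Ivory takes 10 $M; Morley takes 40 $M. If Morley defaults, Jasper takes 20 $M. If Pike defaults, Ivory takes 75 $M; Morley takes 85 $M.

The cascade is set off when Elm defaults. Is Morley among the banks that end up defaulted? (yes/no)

no

Round 1 — Elm defaults (initial).
  Arden: +85 → 85 ≥ 60
  Jasper: +95 → 95 < 120
Round 2 — Arden defaults.
  Ivory: +10 → 10 < 90
  Jasper: +30 → 125 ≥ 120
Round 3 — Jasper defaults.
  Ivory: +10 → 20 < 90
  Morley: +40 → 40 < 60
No further defaults.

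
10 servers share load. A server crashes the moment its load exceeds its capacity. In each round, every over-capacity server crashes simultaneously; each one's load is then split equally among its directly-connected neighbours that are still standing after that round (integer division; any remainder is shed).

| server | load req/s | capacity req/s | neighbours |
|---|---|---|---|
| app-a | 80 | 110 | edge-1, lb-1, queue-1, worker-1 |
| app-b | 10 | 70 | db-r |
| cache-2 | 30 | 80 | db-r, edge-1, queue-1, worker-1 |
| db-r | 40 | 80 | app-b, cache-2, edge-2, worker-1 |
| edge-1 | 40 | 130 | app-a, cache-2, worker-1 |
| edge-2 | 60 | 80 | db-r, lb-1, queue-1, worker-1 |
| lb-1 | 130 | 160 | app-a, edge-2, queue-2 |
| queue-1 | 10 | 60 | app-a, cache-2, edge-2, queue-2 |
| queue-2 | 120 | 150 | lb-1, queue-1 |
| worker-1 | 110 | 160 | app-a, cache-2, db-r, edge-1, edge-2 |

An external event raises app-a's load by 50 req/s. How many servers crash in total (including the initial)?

Round 1 — app-a at 130 > 110. app-a crashes.
  app-a sheds 130 req/s to edge-1, lb-1, queue-1, worker-1: 32 each (2 lost).
    edge-1: 40+32 = 72 ≤ 130
    lb-1: 130+32 = 162 > 160
    queue-1: 10+32 = 42 ≤ 60
    worker-1: 110+32 = 142 ≤ 160
Round 2 — lb-1 crashes.
  lb-1 sheds 162 req/s to edge-2, queue-2: 81 each.
    edge-2: 60+81 = 141 > 80
    queue-2: 120+81 = 201 > 150
Round 3 — edge-2, queue-2 crash.
  edge-2 sheds 141 req/s to db-r, queue-1, worker-1: 47 each.
    db-r: 40+47 = 87 > 80
    queue-1: 42+47 = 89 > 60
    worker-1: 142+47 = 189 > 160
  queue-2 sheds 201 req/s to queue-1: 201 each.
    queue-1: 89+201 = 290 > 60
Round 4 — db-r, queue-1, worker-1 crash.
  db-r sheds 87 req/s to app-b, cache-2: 43 each (1 lost).
    app-b: 10+43 = 53 ≤ 70
    cache-2: 30+43 = 73 ≤ 80
  queue-1 sheds 290 req/s to cache-2: 290 each.
    cache-2: 73+290 = 363 > 80
  worker-1 sheds 189 req/s to cache-2, edge-1: 94 each (1 lost).
    cache-2: 363+94 = 457 > 80
    edge-1: 72+94 = 166 > 130
Round 5 — cache-2, edge-1 crash.
  cache-2 sheds 457 req/s: no online neighbours, lost.
  edge-1 sheds 166 req/s: no online neighbours, lost.
No further crashes.

9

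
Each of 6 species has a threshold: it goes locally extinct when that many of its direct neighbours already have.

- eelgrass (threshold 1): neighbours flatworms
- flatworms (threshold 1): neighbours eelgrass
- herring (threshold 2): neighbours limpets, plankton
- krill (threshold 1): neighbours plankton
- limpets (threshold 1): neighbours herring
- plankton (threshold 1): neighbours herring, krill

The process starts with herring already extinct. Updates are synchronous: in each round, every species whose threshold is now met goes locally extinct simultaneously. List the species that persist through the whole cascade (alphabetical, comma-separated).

Round 1 — herring goes locally extinct (initial).
Round 2 — checking thresholds:
  limpets: 1 of 1 neighbours ≥ 1, goes locally extinct.
  plankton: 1 of 2 neighbours ≥ 1, goes locally extinct.
Round 3 — checking thresholds:
  krill: 1 of 1 neighbours ≥ 1, goes locally extinct.
Round 4 — no new extinctions; cascade stops.

eelgrass, flatworms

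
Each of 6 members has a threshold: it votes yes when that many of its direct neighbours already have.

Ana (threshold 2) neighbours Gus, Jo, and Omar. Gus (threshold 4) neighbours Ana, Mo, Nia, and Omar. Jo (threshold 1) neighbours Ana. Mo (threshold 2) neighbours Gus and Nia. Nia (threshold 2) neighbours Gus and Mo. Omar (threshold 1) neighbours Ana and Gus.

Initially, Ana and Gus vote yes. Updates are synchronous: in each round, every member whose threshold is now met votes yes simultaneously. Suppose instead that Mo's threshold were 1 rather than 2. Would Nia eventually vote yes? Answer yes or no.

yes

With Mo's threshold at 1:
Round 1 — Ana, Gus vote yes (initial).
Round 2 — checking thresholds:
  Jo: 1 of 1 neighbours ≥ 1, votes yes.
  Mo: 1 of 2 neighbours ≥ 1, votes yes.
  Nia: 1 of 2 neighbours < 2, holds.
  Omar: 2 of 2 neighbours ≥ 1, votes yes.
Round 3 — checking thresholds:
  Nia: 2 of 2 neighbours ≥ 2, votes yes.
Round 4 — no new yes votes; cascade stops.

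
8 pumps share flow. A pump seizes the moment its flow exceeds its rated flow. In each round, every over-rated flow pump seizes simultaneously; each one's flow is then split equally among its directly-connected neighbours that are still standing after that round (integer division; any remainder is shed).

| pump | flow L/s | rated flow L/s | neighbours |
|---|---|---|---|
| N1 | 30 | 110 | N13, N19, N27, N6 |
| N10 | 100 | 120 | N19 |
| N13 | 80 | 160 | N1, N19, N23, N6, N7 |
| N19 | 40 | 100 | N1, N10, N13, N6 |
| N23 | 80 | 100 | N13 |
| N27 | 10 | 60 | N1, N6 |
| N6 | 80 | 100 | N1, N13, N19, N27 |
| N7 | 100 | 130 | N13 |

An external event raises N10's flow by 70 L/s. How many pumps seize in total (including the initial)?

8

Round 1 — N10 at 170 > 120. N10 seizes.
  N10 sheds 170 L/s to N19: 170 each.
    N19: 40+170 = 210 > 100
Round 2 — N19 seizes.
  N19 sheds 210 L/s to N1, N13, N6: 70 each.
    N1: 30+70 = 100 ≤ 110
    N13: 80+70 = 150 ≤ 160
    N6: 80+70 = 150 > 100
Round 3 — N6 seizes.
  N6 sheds 150 L/s to N1, N13, N27: 50 each.
    N1: 100+50 = 150 > 110
    N13: 150+50 = 200 > 160
    N27: 10+50 = 60 ≤ 60
Round 4 — N1, N13 seize.
  N1 sheds 150 L/s to N27: 150 each.
    N27: 60+150 = 210 > 60
  N13 sheds 200 L/s to N23, N7: 100 each.
    N23: 80+100 = 180 > 100
    N7: 100+100 = 200 > 130
Round 5 — N23, N27, N7 seize.
  N23 sheds 180 L/s: no online neighbours, lost.
  N27 sheds 210 L/s: no online neighbours, lost.
  N7 sheds 200 L/s: no online neighbours, lost.
No further seizures.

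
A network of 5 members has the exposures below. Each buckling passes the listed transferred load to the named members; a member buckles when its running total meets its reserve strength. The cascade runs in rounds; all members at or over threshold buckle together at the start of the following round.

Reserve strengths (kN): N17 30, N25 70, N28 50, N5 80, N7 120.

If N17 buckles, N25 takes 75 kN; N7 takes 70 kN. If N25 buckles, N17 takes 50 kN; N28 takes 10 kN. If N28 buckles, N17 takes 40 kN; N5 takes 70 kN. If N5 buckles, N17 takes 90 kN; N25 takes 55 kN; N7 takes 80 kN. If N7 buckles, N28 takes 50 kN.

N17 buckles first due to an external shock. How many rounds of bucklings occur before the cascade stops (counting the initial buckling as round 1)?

Round 1 — N17 buckles (initial).
  N25: +75 → 75 ≥ 70
  N7: +70 → 70 < 120
Round 2 — N25 buckles.
  N28: +10 → 10 < 50
No further bucklings.

2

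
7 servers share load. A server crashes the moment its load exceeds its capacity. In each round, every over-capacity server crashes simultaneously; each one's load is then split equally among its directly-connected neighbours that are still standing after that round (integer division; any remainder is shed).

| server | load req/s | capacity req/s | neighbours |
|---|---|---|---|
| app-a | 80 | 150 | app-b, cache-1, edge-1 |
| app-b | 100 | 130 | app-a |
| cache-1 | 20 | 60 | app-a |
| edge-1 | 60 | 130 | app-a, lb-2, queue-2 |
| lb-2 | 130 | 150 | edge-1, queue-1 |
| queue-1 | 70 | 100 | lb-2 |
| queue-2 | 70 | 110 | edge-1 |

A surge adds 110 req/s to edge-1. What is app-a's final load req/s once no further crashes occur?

Round 1 — edge-1 at 170 > 130. edge-1 crashes.
  edge-1 sheds 170 req/s to app-a, lb-2, queue-2: 56 each (2 lost).
    app-a: 80+56 = 136 ≤ 150
    lb-2: 130+56 = 186 > 150
    queue-2: 70+56 = 126 > 110
Round 2 — lb-2, queue-2 crash.
  lb-2 sheds 186 req/s to queue-1: 186 each.
    queue-1: 70+186 = 256 > 100
  queue-2 sheds 126 req/s: no online neighbours, lost.
Round 3 — queue-1 crashes.
  queue-1 sheds 256 req/s: no online neighbours, lost.
No further crashes.

136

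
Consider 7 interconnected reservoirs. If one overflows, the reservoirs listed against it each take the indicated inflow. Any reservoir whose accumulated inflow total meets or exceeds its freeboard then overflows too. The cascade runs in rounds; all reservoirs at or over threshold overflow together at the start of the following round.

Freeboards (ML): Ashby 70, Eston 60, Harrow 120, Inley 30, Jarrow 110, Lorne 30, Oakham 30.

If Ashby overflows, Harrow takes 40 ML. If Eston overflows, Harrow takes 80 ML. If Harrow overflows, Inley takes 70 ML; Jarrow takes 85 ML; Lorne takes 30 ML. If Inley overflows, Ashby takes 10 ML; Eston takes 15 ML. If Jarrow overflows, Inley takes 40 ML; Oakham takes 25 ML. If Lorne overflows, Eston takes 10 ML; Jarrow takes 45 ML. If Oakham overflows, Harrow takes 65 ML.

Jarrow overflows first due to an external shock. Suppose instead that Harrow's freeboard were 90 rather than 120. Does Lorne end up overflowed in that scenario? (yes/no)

no

With Harrow's freeboard at 90:
Round 1 — Jarrow overflows (initial).
  Inley: +40 → 40 ≥ 30
  Oakham: +25 → 25 < 30
Round 2 — Inley overflows.
  Ashby: +10 → 10 < 70
  Eston: +15 → 15 < 60
No further overflows.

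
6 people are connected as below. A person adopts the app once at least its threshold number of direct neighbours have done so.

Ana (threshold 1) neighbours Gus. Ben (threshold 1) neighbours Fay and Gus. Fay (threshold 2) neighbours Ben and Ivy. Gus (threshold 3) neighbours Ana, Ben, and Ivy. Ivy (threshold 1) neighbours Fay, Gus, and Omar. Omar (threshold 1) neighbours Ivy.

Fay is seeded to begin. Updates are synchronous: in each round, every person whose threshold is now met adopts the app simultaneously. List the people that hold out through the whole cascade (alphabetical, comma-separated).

Round 1 — Fay adopts the app (initial).
Round 2 — checking thresholds:
  Ben: 1 of 2 neighbours ≥ 1, adopts the app.
  Ivy: 1 of 3 neighbours ≥ 1, adopts the app.
Round 3 — checking thresholds:
  Gus: 2 of 3 neighbours < 3, not yet.
  Omar: 1 of 1 neighbours ≥ 1, adopts the app.
Round 4 — no new adoptions; cascade stops.

Ana, Gus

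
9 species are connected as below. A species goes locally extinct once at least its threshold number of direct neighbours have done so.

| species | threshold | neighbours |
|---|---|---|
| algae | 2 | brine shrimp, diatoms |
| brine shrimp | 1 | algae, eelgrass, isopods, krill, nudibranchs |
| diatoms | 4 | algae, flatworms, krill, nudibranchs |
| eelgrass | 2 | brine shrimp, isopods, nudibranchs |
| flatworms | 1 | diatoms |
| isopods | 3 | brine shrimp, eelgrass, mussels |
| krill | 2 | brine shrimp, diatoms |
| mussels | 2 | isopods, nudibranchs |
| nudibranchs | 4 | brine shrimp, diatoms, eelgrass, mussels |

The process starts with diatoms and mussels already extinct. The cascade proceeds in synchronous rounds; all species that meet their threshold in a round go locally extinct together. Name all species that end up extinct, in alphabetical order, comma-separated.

Round 1 — diatoms, mussels go locally extinct (initial).
Round 2 — checking thresholds:
  algae: 1 of 2 neighbours < 2, not yet.
  flatworms: 1 of 1 neighbours ≥ 1, goes locally extinct.
  isopods: 1 of 3 neighbours < 3, not yet.
  krill: 1 of 2 neighbours < 2, not yet.
  nudibranchs: 2 of 4 neighbours < 4, not yet.
Round 3 — no new extinctions; cascade stops.

diatoms, flatworms, mussels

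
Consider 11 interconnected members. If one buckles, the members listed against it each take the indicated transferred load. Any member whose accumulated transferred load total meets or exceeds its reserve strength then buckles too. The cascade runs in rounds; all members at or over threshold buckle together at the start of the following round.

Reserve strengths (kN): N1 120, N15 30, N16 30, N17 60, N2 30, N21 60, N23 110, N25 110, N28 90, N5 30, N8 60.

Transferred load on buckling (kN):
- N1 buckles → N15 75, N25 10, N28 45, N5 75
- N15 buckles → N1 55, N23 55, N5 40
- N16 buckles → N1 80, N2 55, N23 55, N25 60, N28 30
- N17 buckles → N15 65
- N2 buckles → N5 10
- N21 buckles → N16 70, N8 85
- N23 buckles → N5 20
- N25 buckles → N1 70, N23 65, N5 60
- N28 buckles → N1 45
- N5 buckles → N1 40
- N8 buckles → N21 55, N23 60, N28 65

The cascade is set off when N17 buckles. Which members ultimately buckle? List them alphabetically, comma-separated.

Round 1 — N17 buckles (initial).
  N15: +65 → 65 ≥ 30
Round 2 — N15 buckles.
  N1: +55 → 55 < 120
  N23: +55 → 55 < 110
  N5: +40 → 40 ≥ 30
Round 3 — N5 buckles.
  N1: +40 → 95 < 120
No further bucklings.

N15, N17, N5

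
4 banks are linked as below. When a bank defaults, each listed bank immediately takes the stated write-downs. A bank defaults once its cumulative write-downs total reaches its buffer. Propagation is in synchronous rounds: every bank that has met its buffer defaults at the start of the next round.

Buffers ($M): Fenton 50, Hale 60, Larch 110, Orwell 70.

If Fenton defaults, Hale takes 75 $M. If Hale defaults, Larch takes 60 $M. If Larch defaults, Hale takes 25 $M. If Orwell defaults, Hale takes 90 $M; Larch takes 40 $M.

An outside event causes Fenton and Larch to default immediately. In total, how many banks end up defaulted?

Round 1 — Fenton, Larch default (initial).
  Hale: +75+25 → 100 ≥ 60
Round 2 — Hale defaults.
No further defaults.

3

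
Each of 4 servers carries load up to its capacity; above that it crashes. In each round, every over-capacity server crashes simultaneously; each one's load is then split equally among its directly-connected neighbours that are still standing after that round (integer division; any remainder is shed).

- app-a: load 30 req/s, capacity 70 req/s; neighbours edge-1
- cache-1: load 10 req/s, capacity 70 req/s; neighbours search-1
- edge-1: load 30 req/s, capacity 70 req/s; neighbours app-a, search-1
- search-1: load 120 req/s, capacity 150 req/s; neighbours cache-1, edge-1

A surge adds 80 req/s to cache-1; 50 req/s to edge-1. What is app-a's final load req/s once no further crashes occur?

70

Round 1 — cache-1 at 90 > 70; edge-1 at 80 > 70. cache-1, edge-1 crash.
  cache-1 sheds 90 req/s to search-1: 90 each.
    search-1: 120+90 = 210 > 150
  edge-1 sheds 80 req/s to app-a, search-1: 40 each.
    app-a: 30+40 = 70 ≤ 70
    search-1: 210+40 = 250 > 150
Round 2 — search-1 crashes.
  search-1 sheds 250 req/s: no online neighbours, lost.
No further crashes.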